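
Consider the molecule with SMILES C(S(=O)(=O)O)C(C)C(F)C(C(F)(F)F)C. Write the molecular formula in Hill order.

C7H12F4O3S

Atom tally by fragment:
  HO3SCH2 → C:1 H:3 S:1 O:3
  CH(CH3) → C:2 H:4
  CH(F) → C:1 H:1 F:1
  CH(CF3) → C:2 H:1 F:3
  CH3 → C:1 H:3
Element totals:
  C: 7
  H: 12
  F: 4
  O: 3
  S: 1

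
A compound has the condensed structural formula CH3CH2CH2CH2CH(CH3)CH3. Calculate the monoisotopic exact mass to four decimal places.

100.1252

Element totals:
  C: 7
  H: 16
Molecular formula: C7H16.
  M = 7(12.0) + 16(1.007825)
    = 84.000000 + 16.125200 = 100.125200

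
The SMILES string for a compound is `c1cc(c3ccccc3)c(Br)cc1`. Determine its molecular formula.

Atom tally by fragment:
  benzene ring core → C:6 H:6
  (− 2 ring H displaced by substituents)
  + C6H5 → C:6 H:5
  + Br → Br:1
Element totals:
  C: 12
  H: 9
  Br: 1

C12H9Br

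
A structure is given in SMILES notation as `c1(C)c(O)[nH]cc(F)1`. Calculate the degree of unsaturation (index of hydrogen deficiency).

Atom tally by fragment:
  pyrrole ring core → C:4 H:5 N:1
  (− 3 ring H displaced by substituents)
  + CH3 → C:1 H:3
  + OH → O:1 H:1
  + F → F:1
Element totals:
  C: 5
  H: 6
  F: 1
  N: 1
  O: 1
Molecular formula: C5H6FNO.
DoU = (2C + 2 + N − H − X) / 2 = (2·5 + 2 + 1 − 6 − 1) / 2 = 3.

3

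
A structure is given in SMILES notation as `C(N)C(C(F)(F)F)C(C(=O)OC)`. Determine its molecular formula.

C6H10F3NO2

Atom tally by fragment:
  H2NCH2 → C:1 H:4 N:1
  CH(CF3) → C:2 H:1 F:3
  CH2COOCH3 → C:3 H:5 O:2
Element totals:
  C: 6
  H: 10
  F: 3
  N: 1
  O: 2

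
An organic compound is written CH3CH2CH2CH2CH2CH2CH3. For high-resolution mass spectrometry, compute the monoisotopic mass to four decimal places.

100.1252

Atom tally by fragment:
  CH3 → C:1 H:3
  CH2 → C:1 H:2
  CH2 → C:1 H:2
  CH2 → C:1 H:2
  CH2 → C:1 H:2
  CH2 → C:1 H:2
  CH3 → C:1 H:3
Element totals:
  C: 7
  H: 16
Molecular formula: C7H16.
  M = 7(12.0) + 16(1.007825)
    = 84.000000 + 16.125200 = 100.125200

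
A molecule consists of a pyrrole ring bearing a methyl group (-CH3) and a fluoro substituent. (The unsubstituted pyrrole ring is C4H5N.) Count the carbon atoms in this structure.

5

Atom tally by fragment:
  pyrrole ring core → C:4 H:5 N:1
  (− 2 ring H displaced by substituents)
  + CH3 → C:1 H:3
  + F → F:1
Element totals:
  C: 5
  H: 6
  F: 1
  N: 1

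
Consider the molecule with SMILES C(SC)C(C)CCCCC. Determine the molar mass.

160.32 g/mol

Atom tally by fragment:
  CH3SCH2 → C:2 H:5 S:1
  CH(CH3) → C:2 H:4
  CH2 → C:1 H:2
  CH2 → C:1 H:2
  CH2 → C:1 H:2
  CH2 → C:1 H:2
  CH3 → C:1 H:3
Element totals:
  C: 9
  H: 20
  S: 1
Molecular formula: C9H20S.
  M = 9(12.011) + 20(1.008) + 32.06
    = 108.099 + 20.160 + 32.060 = 160.319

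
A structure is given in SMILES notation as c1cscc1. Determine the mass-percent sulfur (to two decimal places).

38.10%

Atom tally by fragment:
  thiophene ring core → C:4 H:4 S:1
Element totals:
  C: 4
  H: 4
  S: 1
Molecular formula: C4H4S.
Molar mass = 84.136 g/mol.
Mass from S: 1 × 32.06 = 32.060 g/mol.
%S = 32.060 / 84.136 × 100 = 38.10%.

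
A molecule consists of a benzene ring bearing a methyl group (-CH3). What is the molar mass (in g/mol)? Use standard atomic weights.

Atom tally by fragment:
  benzene ring core → C:6 H:6
  (− 1 ring H displaced by substituents)
  + CH3 → C:1 H:3
Element totals:
  C: 7
  H: 8
Molecular formula: C7H8.
  M = 7(12.011) + 8(1.008)
    = 84.077 + 8.064 = 92.141

92.14 g/mol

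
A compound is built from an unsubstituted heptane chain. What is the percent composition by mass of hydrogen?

16.10%

Atom tally by fragment:
  CH3 → C:1 H:3
  CH2 → C:1 H:2
  CH2 → C:1 H:2
  CH2 → C:1 H:2
  CH2 → C:1 H:2
  CH2 → C:1 H:2
  CH3 → C:1 H:3
Element totals:
  C: 7
  H: 16
Molecular formula: C7H16.
Molar mass = 100.205 g/mol.
Mass from H: 16 × 1.008 = 16.128 g/mol.
%H = 16.128 / 100.205 × 100 = 16.10%.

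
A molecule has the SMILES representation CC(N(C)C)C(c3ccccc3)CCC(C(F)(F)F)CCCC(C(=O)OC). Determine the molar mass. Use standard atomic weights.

387.49 g/mol

Atom tally by fragment:
  CH3 → C:1 H:3
  CH(N(CH3)2) → C:3 H:7 N:1
  CH(C6H5) → C:7 H:6
  CH2 → C:1 H:2
  CH2 → C:1 H:2
  CH(CF3) → C:2 H:1 F:3
  CH2 → C:1 H:2
  CH2 → C:1 H:2
  CH2 → C:1 H:2
  CH2COOCH3 → C:3 H:5 O:2
Element totals:
  C: 21
  H: 32
  F: 3
  N: 1
  O: 2
Molecular formula: C21H32F3NO2.
  M = 21(12.011) + 32(1.008) + 3(18.998) + 14.007 + 2(15.999)
    = 252.231 + 32.256 + 56.994 + 14.007 + 31.998 = 387.486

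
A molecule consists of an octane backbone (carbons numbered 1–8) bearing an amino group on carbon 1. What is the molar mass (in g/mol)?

Atom tally by fragment:
  H2NCH2 → C:1 H:4 N:1
  CH2 → C:1 H:2
  CH2 → C:1 H:2
  CH2 → C:1 H:2
  CH2 → C:1 H:2
  CH2 → C:1 H:2
  CH2 → C:1 H:2
  CH3 → C:1 H:3
Element totals:
  C: 8
  H: 19
  N: 1
Molecular formula: C8H19N.
  M = 8(12.011) + 19(1.008) + 14.007
    = 96.088 + 19.152 + 14.007 = 129.247

129.25 g/mol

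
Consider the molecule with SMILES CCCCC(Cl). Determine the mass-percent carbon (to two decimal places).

Atom tally by fragment:
  CH3 → C:1 H:3
  CH2 → C:1 H:2
  CH2 → C:1 H:2
  CH2 → C:1 H:2
  CH2Cl → C:1 H:2 Cl:1
Element totals:
  C: 5
  H: 11
  Cl: 1
Molecular formula: C5H11Cl.
Molar mass = 106.593 g/mol.
Mass from C: 5 × 12.011 = 60.055 g/mol.
%C = 60.055 / 106.593 × 100 = 56.34%.

56.34%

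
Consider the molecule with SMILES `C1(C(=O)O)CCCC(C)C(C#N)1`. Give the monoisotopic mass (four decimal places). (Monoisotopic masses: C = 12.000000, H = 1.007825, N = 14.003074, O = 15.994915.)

Atom tally by fragment:
  cyclohexane ring core → C:6 H:12
  (− 3 ring H displaced by substituents)
  + COOH → C:1 H:1 O:2
  + CH3 → C:1 H:3
  + CN → C:1 N:1
Element totals:
  C: 9
  H: 13
  N: 1
  O: 2
Molecular formula: C9H13NO2.
  M = 9(12.0) + 13(1.007825) + 14.003074 + 2(15.994915)
    = 108.000000 + 13.101725 + 14.003074 + 31.989830 = 167.094629

167.0946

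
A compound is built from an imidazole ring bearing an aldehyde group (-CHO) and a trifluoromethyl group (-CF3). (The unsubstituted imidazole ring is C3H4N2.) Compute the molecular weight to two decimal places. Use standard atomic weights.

164.09 g/mol

Atom tally by fragment:
  imidazole ring core → C:3 H:4 N:2
  (− 2 ring H displaced by substituents)
  + CHO → C:1 H:1 O:1
  + CF3 → C:1 F:3
Element totals:
  C: 5
  H: 3
  F: 3
  N: 2
  O: 1
Molecular formula: C5H3F3N2O.
  M = 5(12.011) + 3(1.008) + 3(18.998) + 2(14.007) + 15.999
    = 60.055 + 3.024 + 56.994 + 28.014 + 15.999 = 164.086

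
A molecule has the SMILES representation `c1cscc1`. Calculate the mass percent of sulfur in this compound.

38.10%

Atom tally by fragment:
  thiophene ring core → C:4 H:4 S:1
Element totals:
  C: 4
  H: 4
  S: 1
Molecular formula: C4H4S.
Molar mass = 84.136 g/mol.
Mass from S: 1 × 32.06 = 32.060 g/mol.
%S = 32.060 / 84.136 × 100 = 38.10%.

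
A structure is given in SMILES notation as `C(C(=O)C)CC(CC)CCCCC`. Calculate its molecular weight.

Atom tally by fragment:
  CH3COCH2 → C:3 H:5 O:1
  CH2 → C:1 H:2
  CH(C2H5) → C:3 H:6
  CH2 → C:1 H:2
  CH2 → C:1 H:2
  CH2 → C:1 H:2
  CH2 → C:1 H:2
  CH3 → C:1 H:3
Element totals:
  C: 12
  H: 24
  O: 1
Molecular formula: C12H24O.
  M = 12(12.011) + 24(1.008) + 15.999
    = 144.132 + 24.192 + 15.999 = 184.323

184.32 g/mol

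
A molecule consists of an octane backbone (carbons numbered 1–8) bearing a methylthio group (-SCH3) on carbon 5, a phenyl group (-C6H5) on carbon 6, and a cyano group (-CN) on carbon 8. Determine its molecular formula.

C16H23NS

Atom tally by fragment:
  CH3 → C:1 H:3
  CH2 → C:1 H:2
  CH2 → C:1 H:2
  CH2 → C:1 H:2
  CH(SCH3) → C:2 H:4 S:1
  CH(C6H5) → C:7 H:6
  CH2 → C:1 H:2
  CH2CN → C:2 H:2 N:1
Element totals:
  C: 16
  H: 23
  N: 1
  S: 1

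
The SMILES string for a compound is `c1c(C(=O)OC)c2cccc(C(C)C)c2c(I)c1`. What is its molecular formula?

C15H15IO2

Atom tally by fragment:
  naphthalene ring system core → C:10 H:8
  (− 3 ring H displaced by substituents)
  + COOCH3 → C:2 H:3 O:2
  + CH(CH3)2 → C:3 H:7
  + I → I:1
Element totals:
  C: 15
  H: 15
  I: 1
  O: 2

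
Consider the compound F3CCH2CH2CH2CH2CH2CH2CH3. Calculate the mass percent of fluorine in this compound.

33.88%

Atom tally by fragment:
  F3CCH2 → C:2 H:2 F:3
  CH2 → C:1 H:2
  CH2 → C:1 H:2
  CH2 → C:1 H:2
  CH2 → C:1 H:2
  CH2 → C:1 H:2
  CH3 → C:1 H:3
Element totals:
  C: 8
  H: 15
  F: 3
Molecular formula: C8H15F3.
Molar mass = 168.202 g/mol.
Mass from F: 3 × 18.998 = 56.994 g/mol.
%F = 56.994 / 168.202 × 100 = 33.88%.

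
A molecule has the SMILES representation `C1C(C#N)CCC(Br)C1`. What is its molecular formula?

C7H10BrN

Atom tally by fragment:
  cyclohexane ring core → C:6 H:12
  (− 2 ring H displaced by substituents)
  + CN → C:1 N:1
  + Br → Br:1
Element totals:
  C: 7
  H: 10
  Br: 1
  N: 1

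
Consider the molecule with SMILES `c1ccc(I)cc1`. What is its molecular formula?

C6H5I

Atom tally by fragment:
  benzene ring core → C:6 H:6
  (− 1 ring H displaced by substituents)
  + I → I:1
Element totals:
  C: 6
  H: 5
  I: 1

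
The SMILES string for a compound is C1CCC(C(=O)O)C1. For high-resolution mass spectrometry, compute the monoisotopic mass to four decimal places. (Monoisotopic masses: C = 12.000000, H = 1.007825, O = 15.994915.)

Atom tally by fragment:
  cyclopentane ring core → C:5 H:10
  (− 1 ring H displaced by substituents)
  + COOH → C:1 H:1 O:2
Element totals:
  C: 6
  H: 10
  O: 2
Molecular formula: C6H10O2.
  M = 6(12.0) + 10(1.007825) + 2(15.994915)
    = 72.000000 + 10.078250 + 31.989830 = 114.068080

114.0681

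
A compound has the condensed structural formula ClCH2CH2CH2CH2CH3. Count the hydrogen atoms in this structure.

11

Atom tally by fragment:
  ClCH2 → C:1 H:2 Cl:1
  CH2 → C:1 H:2
  CH2 → C:1 H:2
  CH2 → C:1 H:2
  CH3 → C:1 H:3
Element totals:
  C: 5
  H: 11
  Cl: 1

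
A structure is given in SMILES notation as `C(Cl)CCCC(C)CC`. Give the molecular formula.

Atom tally by fragment:
  ClCH2 → C:1 H:2 Cl:1
  CH2 → C:1 H:2
  CH2 → C:1 H:2
  CH2 → C:1 H:2
  CH(CH3) → C:2 H:4
  CH2 → C:1 H:2
  CH3 → C:1 H:3
Element totals:
  C: 8
  H: 17
  Cl: 1

C8H17Cl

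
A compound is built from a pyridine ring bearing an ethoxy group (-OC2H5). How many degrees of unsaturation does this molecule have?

4

Atom tally by fragment:
  pyridine ring core → C:5 H:5 N:1
  (− 1 ring H displaced by substituents)
  + OC2H5 → C:2 H:5 O:1
Element totals:
  C: 7
  H: 9
  N: 1
  O: 1
Molecular formula: C7H9NO.
DoU = (2C + 2 + N − H − X) / 2 = (2·7 + 2 + 1 − 9 − 0) / 2 = 4.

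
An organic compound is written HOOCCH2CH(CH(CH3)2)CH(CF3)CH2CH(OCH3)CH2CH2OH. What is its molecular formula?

Atom tally by fragment:
  HOOCCH2 → C:2 H:3 O:2
  CH(CH(CH3)2) → C:4 H:8
  CH(CF3) → C:2 H:1 F:3
  CH2 → C:1 H:2
  CH(OCH3) → C:2 H:4 O:1
  CH2CH2OH → C:2 H:5 O:1
Element totals:
  C: 13
  H: 23
  F: 3
  O: 4

C13H23F3O4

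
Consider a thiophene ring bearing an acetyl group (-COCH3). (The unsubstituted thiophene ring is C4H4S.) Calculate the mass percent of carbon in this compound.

57.12%

Atom tally by fragment:
  thiophene ring core → C:4 H:4 S:1
  (− 1 ring H displaced by substituents)
  + COCH3 → C:2 H:3 O:1
Element totals:
  C: 6
  H: 6
  O: 1
  S: 1
Molecular formula: C6H6OS.
Molar mass = 126.173 g/mol.
Mass from C: 6 × 12.011 = 72.066 g/mol.
%C = 72.066 / 126.173 × 100 = 57.12%.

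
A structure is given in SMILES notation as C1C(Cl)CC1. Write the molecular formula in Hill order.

Atom tally by fragment:
  cyclobutane ring core → C:4 H:8
  (− 1 ring H displaced by substituents)
  + Cl → Cl:1
Element totals:
  C: 4
  H: 7
  Cl: 1

C4H7Cl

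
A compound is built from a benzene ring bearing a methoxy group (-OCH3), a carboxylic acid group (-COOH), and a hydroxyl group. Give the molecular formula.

Atom tally by fragment:
  benzene ring core → C:6 H:6
  (− 3 ring H displaced by substituents)
  + OCH3 → C:1 H:3 O:1
  + COOH → C:1 H:1 O:2
  + OH → O:1 H:1
Element totals:
  C: 8
  H: 8
  O: 4

C8H8O4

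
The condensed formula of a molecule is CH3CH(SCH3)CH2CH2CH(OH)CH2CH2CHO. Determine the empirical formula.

C9H18O2S

Element totals:
  C: 9
  H: 18
  O: 2
  S: 1
Molecular formula: C9H18O2S.
gcd of subscripts (9, 18, 2, 1) = 1, so the empirical formula equals the molecular formula.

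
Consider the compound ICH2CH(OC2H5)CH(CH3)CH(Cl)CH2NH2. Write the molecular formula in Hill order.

C8H17ClINO

Atom tally by fragment:
  ICH2 → C:1 H:2 I:1
  CH(OC2H5) → C:3 H:6 O:1
  CH(CH3) → C:2 H:4
  CH(Cl) → C:1 H:1 Cl:1
  CH2NH2 → C:1 H:4 N:1
Element totals:
  C: 8
  H: 17
  Cl: 1
  I: 1
  N: 1
  O: 1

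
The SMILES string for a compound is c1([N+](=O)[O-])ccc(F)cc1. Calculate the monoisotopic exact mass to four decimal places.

Atom tally by fragment:
  benzene ring core → C:6 H:6
  (− 2 ring H displaced by substituents)
  + NO2 → N:1 O:2
  + F → F:1
Element totals:
  C: 6
  H: 4
  F: 1
  N: 1
  O: 2
Molecular formula: C6H4FNO2.
  M = 6(12.0) + 4(1.007825) + 18.998403 + 14.003074 + 2(15.994915)
    = 72.000000 + 4.031300 + 18.998403 + 14.003074 + 31.989830 = 141.022607

141.0226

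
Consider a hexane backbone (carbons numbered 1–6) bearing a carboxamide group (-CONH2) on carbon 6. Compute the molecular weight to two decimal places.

129.20 g/mol

Atom tally by fragment:
  CH3 → C:1 H:3
  CH2 → C:1 H:2
  CH2 → C:1 H:2
  CH2 → C:1 H:2
  CH2 → C:1 H:2
  CH2CONH2 → C:2 H:4 O:1 N:1
Element totals:
  C: 7
  H: 15
  N: 1
  O: 1
Molecular formula: C7H15NO.
  M = 7(12.011) + 15(1.008) + 14.007 + 15.999
    = 84.077 + 15.120 + 14.007 + 15.999 = 129.203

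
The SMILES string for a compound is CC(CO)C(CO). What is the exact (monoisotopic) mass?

104.0837

Atom tally by fragment:
  CH3 → C:1 H:3
  CH(CH2OH) → C:2 H:4 O:1
  CH2CH2OH → C:2 H:5 O:1
Element totals:
  C: 5
  H: 12
  O: 2
Molecular formula: C5H12O2.
  M = 5(12.0) + 12(1.007825) + 2(15.994915)
    = 60.000000 + 12.093900 + 31.989830 = 104.083730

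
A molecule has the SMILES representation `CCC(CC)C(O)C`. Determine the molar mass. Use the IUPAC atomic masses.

116.20 g/mol

Atom tally by fragment:
  CH3 → C:1 H:3
  CH2 → C:1 H:2
  CH(C2H5) → C:3 H:6
  CH(OH) → C:1 H:2 O:1
  CH3 → C:1 H:3
Element totals:
  C: 7
  H: 16
  O: 1
Molecular formula: C7H16O.
  M = 7(12.011) + 16(1.008) + 15.999
    = 84.077 + 16.128 + 15.999 = 116.204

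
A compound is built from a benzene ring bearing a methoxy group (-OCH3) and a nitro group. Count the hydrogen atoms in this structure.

7

Atom tally by fragment:
  benzene ring core → C:6 H:6
  (− 2 ring H displaced by substituents)
  + OCH3 → C:1 H:3 O:1
  + NO2 → N:1 O:2
Element totals:
  C: 7
  H: 7
  N: 1
  O: 3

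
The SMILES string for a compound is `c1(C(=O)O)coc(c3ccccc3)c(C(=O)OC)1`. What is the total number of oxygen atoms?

Atom tally by fragment:
  furan ring core → C:4 H:4 O:1
  (− 3 ring H displaced by substituents)
  + COOH → C:1 H:1 O:2
  + C6H5 → C:6 H:5
  + COOCH3 → C:2 H:3 O:2
Element totals:
  C: 13
  H: 10
  O: 5

5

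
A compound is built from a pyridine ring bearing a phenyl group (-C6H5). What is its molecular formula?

C11H9N

Atom tally by fragment:
  pyridine ring core → C:5 H:5 N:1
  (− 1 ring H displaced by substituents)
  + C6H5 → C:6 H:5
Element totals:
  C: 11
  H: 9
  N: 1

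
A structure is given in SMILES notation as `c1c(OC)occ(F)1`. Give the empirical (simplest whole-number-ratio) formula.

C5H5FO2

Atom tally by fragment:
  furan ring core → C:4 H:4 O:1
  (− 2 ring H displaced by substituents)
  + OCH3 → C:1 H:3 O:1
  + F → F:1
Element totals:
  C: 5
  H: 5
  F: 1
  O: 2
Molecular formula: C5H5FO2.
gcd of subscripts (5, 1, 5, 2) = 1, so the empirical formula equals the molecular formula.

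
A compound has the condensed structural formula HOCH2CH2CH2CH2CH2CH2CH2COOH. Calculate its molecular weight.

Element totals:
  C: 8
  H: 16
  O: 3
Molecular formula: C8H16O3.
  M = 8(12.011) + 16(1.008) + 3(15.999)
    = 96.088 + 16.128 + 47.997 = 160.213

160.21 g/mol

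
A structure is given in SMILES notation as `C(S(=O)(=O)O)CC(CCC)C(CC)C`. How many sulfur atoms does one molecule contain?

Atom tally by fragment:
  HO3SCH2 → C:1 H:3 S:1 O:3
  CH2 → C:1 H:2
  CH(CH2CH2CH3) → C:4 H:8
  CH(C2H5) → C:3 H:6
  CH3 → C:1 H:3
Element totals:
  C: 10
  H: 22
  O: 3
  S: 1

1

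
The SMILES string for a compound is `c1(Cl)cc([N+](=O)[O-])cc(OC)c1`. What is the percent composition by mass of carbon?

44.82%

Atom tally by fragment:
  benzene ring core → C:6 H:6
  (− 3 ring H displaced by substituents)
  + Cl → Cl:1
  + NO2 → N:1 O:2
  + OCH3 → C:1 H:3 O:1
Element totals:
  C: 7
  H: 6
  Cl: 1
  N: 1
  O: 3
Molecular formula: C7H6ClNO3.
Molar mass = 187.579 g/mol.
Mass from C: 7 × 12.011 = 84.077 g/mol.
%C = 84.077 / 187.579 × 100 = 44.82%.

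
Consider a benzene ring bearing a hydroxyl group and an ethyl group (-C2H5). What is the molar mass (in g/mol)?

Atom tally by fragment:
  benzene ring core → C:6 H:6
  (− 2 ring H displaced by substituents)
  + OH → O:1 H:1
  + C2H5 → C:2 H:5
Element totals:
  C: 8
  H: 10
  O: 1
Molecular formula: C8H10O.
  M = 8(12.011) + 10(1.008) + 15.999
    = 96.088 + 10.080 + 15.999 = 122.167

122.17 g/mol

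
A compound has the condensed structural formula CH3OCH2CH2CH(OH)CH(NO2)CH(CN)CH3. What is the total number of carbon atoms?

Atom tally by fragment:
  CH3OCH2 → C:2 H:5 O:1
  CH2 → C:1 H:2
  CH(OH) → C:1 H:2 O:1
  CH(NO2) → C:1 H:1 N:1 O:2
  CH(CN) → C:2 H:1 N:1
  CH3 → C:1 H:3
Element totals:
  C: 8
  H: 14
  N: 2
  O: 4

8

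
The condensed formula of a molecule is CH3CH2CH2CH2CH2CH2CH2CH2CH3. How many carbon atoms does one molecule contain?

9

Atom tally by fragment:
  CH3 → C:1 H:3
  CH2 → C:1 H:2
  CH2 → C:1 H:2
  CH2 → C:1 H:2
  CH2 → C:1 H:2
  CH2 → C:1 H:2
  CH2 → C:1 H:2
  CH2 → C:1 H:2
  CH3 → C:1 H:3
Element totals:
  C: 9
  H: 20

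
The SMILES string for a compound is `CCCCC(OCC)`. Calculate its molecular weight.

116.20 g/mol

Atom tally by fragment:
  CH3 → C:1 H:3
  CH2 → C:1 H:2
  CH2 → C:1 H:2
  CH2 → C:1 H:2
  CH2OC2H5 → C:3 H:7 O:1
Element totals:
  C: 7
  H: 16
  O: 1
Molecular formula: C7H16O.
  M = 7(12.011) + 16(1.008) + 15.999
    = 84.077 + 16.128 + 15.999 = 116.204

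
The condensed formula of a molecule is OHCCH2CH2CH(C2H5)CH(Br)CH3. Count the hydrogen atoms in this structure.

15

Atom tally by fragment:
  OHCCH2 → C:2 H:3 O:1
  CH2 → C:1 H:2
  CH(C2H5) → C:3 H:6
  CH(Br) → C:1 H:1 Br:1
  CH3 → C:1 H:3
Element totals:
  C: 8
  H: 15
  Br: 1
  O: 1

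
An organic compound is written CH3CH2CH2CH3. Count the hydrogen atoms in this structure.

Element totals:
  C: 4
  H: 10

10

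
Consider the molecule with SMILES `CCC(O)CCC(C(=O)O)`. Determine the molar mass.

Atom tally by fragment:
  CH3 → C:1 H:3
  CH2 → C:1 H:2
  CH(OH) → C:1 H:2 O:1
  CH2 → C:1 H:2
  CH2 → C:1 H:2
  CH2COOH → C:2 H:3 O:2
Element totals:
  C: 7
  H: 14
  O: 3
Molecular formula: C7H14O3.
  M = 7(12.011) + 14(1.008) + 3(15.999)
    = 84.077 + 14.112 + 47.997 = 146.186

146.19 g/mol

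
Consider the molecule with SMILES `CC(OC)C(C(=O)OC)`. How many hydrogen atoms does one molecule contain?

12

Atom tally by fragment:
  CH3 → C:1 H:3
  CH(OCH3) → C:2 H:4 O:1
  CH2COOCH3 → C:3 H:5 O:2
Element totals:
  C: 6
  H: 12
  O: 3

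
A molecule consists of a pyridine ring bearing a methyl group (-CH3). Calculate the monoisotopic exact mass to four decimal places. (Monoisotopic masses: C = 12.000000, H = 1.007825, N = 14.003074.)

Atom tally by fragment:
  pyridine ring core → C:5 H:5 N:1
  (− 1 ring H displaced by substituents)
  + CH3 → C:1 H:3
Element totals:
  C: 6
  H: 7
  N: 1
Molecular formula: C6H7N.
  M = 6(12.0) + 7(1.007825) + 14.003074
    = 72.000000 + 7.054775 + 14.003074 = 93.057849

93.0578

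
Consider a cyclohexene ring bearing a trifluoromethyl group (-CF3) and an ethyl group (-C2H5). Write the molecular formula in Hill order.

C9H13F3

Atom tally by fragment:
  cyclohexene ring core → C:6 H:10
  (− 2 ring H displaced by substituents)
  + CF3 → C:1 F:3
  + C2H5 → C:2 H:5
Element totals:
  C: 9
  H: 13
  F: 3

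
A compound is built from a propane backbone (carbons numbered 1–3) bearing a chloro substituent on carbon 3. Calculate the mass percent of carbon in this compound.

Atom tally by fragment:
  CH3 → C:1 H:3
  CH2 → C:1 H:2
  CH2Cl → C:1 H:2 Cl:1
Element totals:
  C: 3
  H: 7
  Cl: 1
Molecular formula: C3H7Cl.
Molar mass = 78.539 g/mol.
Mass from C: 3 × 12.011 = 36.033 g/mol.
%C = 36.033 / 78.539 × 100 = 45.88%.

45.88%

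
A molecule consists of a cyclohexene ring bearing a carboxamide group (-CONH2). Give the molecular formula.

C7H11NO

Atom tally by fragment:
  cyclohexene ring core → C:6 H:10
  (− 1 ring H displaced by substituents)
  + CONH2 → C:1 H:2 O:1 N:1
Element totals:
  C: 7
  H: 11
  N: 1
  O: 1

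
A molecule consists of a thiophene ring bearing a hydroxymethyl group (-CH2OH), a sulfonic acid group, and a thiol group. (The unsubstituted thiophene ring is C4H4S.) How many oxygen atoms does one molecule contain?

Atom tally by fragment:
  thiophene ring core → C:4 H:4 S:1
  (− 3 ring H displaced by substituents)
  + CH2OH → C:1 H:3 O:1
  + SO3H → S:1 O:3 H:1
  + SH → S:1 H:1
Element totals:
  C: 5
  H: 6
  O: 4
  S: 3

4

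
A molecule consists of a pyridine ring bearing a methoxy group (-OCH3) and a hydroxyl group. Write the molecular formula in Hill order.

Atom tally by fragment:
  pyridine ring core → C:5 H:5 N:1
  (− 2 ring H displaced by substituents)
  + OCH3 → C:1 H:3 O:1
  + OH → O:1 H:1
Element totals:
  C: 6
  H: 7
  N: 1
  O: 2

C6H7NO2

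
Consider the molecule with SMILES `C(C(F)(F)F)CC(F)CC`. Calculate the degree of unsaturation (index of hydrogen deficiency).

0

Atom tally by fragment:
  F3CCH2 → C:2 H:2 F:3
  CH2 → C:1 H:2
  CH(F) → C:1 H:1 F:1
  CH2 → C:1 H:2
  CH3 → C:1 H:3
Element totals:
  C: 6
  H: 10
  F: 4
Molecular formula: C6H10F4.
DoU = (2C + 2 + N − H − X) / 2 = (2·6 + 2 + 0 − 10 − 4) / 2 = 0.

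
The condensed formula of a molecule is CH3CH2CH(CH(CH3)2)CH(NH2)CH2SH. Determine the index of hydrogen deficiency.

0

Atom tally by fragment:
  CH3 → C:1 H:3
  CH2 → C:1 H:2
  CH(CH(CH3)2) → C:4 H:8
  CH(NH2) → C:1 H:3 N:1
  CH2SH → C:1 H:3 S:1
Element totals:
  C: 8
  H: 19
  N: 1
  S: 1
Molecular formula: C8H19NS.
DoU = (2C + 2 + N − H − X) / 2 = (2·8 + 2 + 1 − 19 − 0) / 2 = 0.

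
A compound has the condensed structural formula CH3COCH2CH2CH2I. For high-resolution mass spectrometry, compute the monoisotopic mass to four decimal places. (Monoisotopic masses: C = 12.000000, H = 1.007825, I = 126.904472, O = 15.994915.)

211.9698

Atom tally by fragment:
  CH3COCH2 → C:3 H:5 O:1
  CH2 → C:1 H:2
  CH2I → C:1 H:2 I:1
Element totals:
  C: 5
  H: 9
  I: 1
  O: 1
Molecular formula: C5H9IO.
  M = 5(12.0) + 9(1.007825) + 126.904472 + 15.994915
    = 60.000000 + 9.070425 + 126.904472 + 15.994915 = 211.969812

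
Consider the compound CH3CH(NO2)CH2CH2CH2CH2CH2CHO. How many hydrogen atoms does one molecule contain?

15

Element totals:
  C: 8
  H: 15
  N: 1
  O: 3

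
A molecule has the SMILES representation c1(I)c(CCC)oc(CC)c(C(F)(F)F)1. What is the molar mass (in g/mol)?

332.10 g/mol

Atom tally by fragment:
  furan ring core → C:4 H:4 O:1
  (− 4 ring H displaced by substituents)
  + I → I:1
  + CH2CH2CH3 → C:3 H:7
  + C2H5 → C:2 H:5
  + CF3 → C:1 F:3
Element totals:
  C: 10
  H: 12
  F: 3
  I: 1
  O: 1
Molecular formula: C10H12F3IO.
  M = 10(12.011) + 12(1.008) + 3(18.998) + 126.904 + 15.999
    = 120.110 + 12.096 + 56.994 + 126.904 + 15.999 = 332.103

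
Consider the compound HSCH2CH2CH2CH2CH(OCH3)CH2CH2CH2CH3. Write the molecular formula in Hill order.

Element totals:
  C: 10
  H: 22
  O: 1
  S: 1

C10H22OS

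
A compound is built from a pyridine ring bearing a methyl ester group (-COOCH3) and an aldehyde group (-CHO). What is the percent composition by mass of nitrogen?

8.48%

Atom tally by fragment:
  pyridine ring core → C:5 H:5 N:1
  (− 2 ring H displaced by substituents)
  + COOCH3 → C:2 H:3 O:2
  + CHO → C:1 H:1 O:1
Element totals:
  C: 8
  H: 7
  N: 1
  O: 3
Molecular formula: C8H7NO3.
Molar mass = 165.148 g/mol.
Mass from N: 1 × 14.007 = 14.007 g/mol.
%N = 14.007 / 165.148 × 100 = 8.48%.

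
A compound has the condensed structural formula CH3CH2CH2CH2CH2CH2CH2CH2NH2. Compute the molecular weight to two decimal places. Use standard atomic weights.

Atom tally by fragment:
  CH3 → C:1 H:3
  CH2 → C:1 H:2
  CH2 → C:1 H:2
  CH2 → C:1 H:2
  CH2 → C:1 H:2
  CH2 → C:1 H:2
  CH2 → C:1 H:2
  CH2NH2 → C:1 H:4 N:1
Element totals:
  C: 8
  H: 19
  N: 1
Molecular formula: C8H19N.
  M = 8(12.011) + 19(1.008) + 14.007
    = 96.088 + 19.152 + 14.007 = 129.247

129.25 g/mol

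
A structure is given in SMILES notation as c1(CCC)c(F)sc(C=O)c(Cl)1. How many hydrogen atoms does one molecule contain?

8

Atom tally by fragment:
  thiophene ring core → C:4 H:4 S:1
  (− 4 ring H displaced by substituents)
  + CH2CH2CH3 → C:3 H:7
  + F → F:1
  + CHO → C:1 H:1 O:1
  + Cl → Cl:1
Element totals:
  C: 8
  H: 8
  Cl: 1
  F: 1
  O: 1
  S: 1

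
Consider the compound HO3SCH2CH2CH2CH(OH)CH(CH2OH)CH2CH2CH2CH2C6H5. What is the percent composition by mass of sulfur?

9.70%

Element totals:
  C: 16
  H: 26
  O: 5
  S: 1
Molecular formula: C16H26O5S.
Molar mass = 330.439 g/mol.
Mass from S: 1 × 32.06 = 32.060 g/mol.
%S = 32.060 / 330.439 × 100 = 9.70%.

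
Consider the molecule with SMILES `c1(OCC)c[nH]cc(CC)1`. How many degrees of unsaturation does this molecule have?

3

Atom tally by fragment:
  pyrrole ring core → C:4 H:5 N:1
  (− 2 ring H displaced by substituents)
  + OC2H5 → C:2 H:5 O:1
  + C2H5 → C:2 H:5
Element totals:
  C: 8
  H: 13
  N: 1
  O: 1
Molecular formula: C8H13NO.
DoU = (2C + 2 + N − H − X) / 2 = (2·8 + 2 + 1 − 13 − 0) / 2 = 3.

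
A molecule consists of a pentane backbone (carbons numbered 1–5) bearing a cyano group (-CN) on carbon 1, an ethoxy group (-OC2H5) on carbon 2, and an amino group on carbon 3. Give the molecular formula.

C8H16N2O

Atom tally by fragment:
  NCCH2 → C:2 H:2 N:1
  CH(OC2H5) → C:3 H:6 O:1
  CH(NH2) → C:1 H:3 N:1
  CH2 → C:1 H:2
  CH3 → C:1 H:3
Element totals:
  C: 8
  H: 16
  N: 2
  O: 1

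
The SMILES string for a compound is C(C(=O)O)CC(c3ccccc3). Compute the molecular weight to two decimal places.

164.20 g/mol

Atom tally by fragment:
  HOOCCH2 → C:2 H:3 O:2
  CH2 → C:1 H:2
  CH2C6H5 → C:7 H:7
Element totals:
  C: 10
  H: 12
  O: 2
Molecular formula: C10H12O2.
  M = 10(12.011) + 12(1.008) + 2(15.999)
    = 120.110 + 12.096 + 31.998 = 164.204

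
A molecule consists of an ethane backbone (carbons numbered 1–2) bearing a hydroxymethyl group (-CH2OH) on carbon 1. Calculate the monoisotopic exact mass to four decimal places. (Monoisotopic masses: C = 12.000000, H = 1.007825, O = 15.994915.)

Atom tally by fragment:
  HOCH2CH2 → C:2 H:5 O:1
  CH3 → C:1 H:3
Element totals:
  C: 3
  H: 8
  O: 1
Molecular formula: C3H8O.
  M = 3(12.0) + 8(1.007825) + 15.994915
    = 36.000000 + 8.062600 + 15.994915 = 60.057515

60.0575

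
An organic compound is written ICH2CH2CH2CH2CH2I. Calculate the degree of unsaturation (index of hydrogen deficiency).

0

Element totals:
  C: 5
  H: 10
  I: 2
Molecular formula: C5H10I2.
DoU = (2C + 2 + N − H − X) / 2 = (2·5 + 2 + 0 − 10 − 2) / 2 = 0.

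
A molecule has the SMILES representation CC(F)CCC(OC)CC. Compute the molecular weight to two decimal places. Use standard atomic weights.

Atom tally by fragment:
  CH3 → C:1 H:3
  CH(F) → C:1 H:1 F:1
  CH2 → C:1 H:2
  CH2 → C:1 H:2
  CH(OCH3) → C:2 H:4 O:1
  CH2 → C:1 H:2
  CH3 → C:1 H:3
Element totals:
  C: 8
  H: 17
  F: 1
  O: 1
Molecular formula: C8H17FO.
  M = 8(12.011) + 17(1.008) + 18.998 + 15.999
    = 96.088 + 17.136 + 18.998 + 15.999 = 148.221

148.22 g/mol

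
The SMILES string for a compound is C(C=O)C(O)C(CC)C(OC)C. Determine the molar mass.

174.24 g/mol

Atom tally by fragment:
  OHCCH2 → C:2 H:3 O:1
  CH(OH) → C:1 H:2 O:1
  CH(C2H5) → C:3 H:6
  CH(OCH3) → C:2 H:4 O:1
  CH3 → C:1 H:3
Element totals:
  C: 9
  H: 18
  O: 3
Molecular formula: C9H18O3.
  M = 9(12.011) + 18(1.008) + 3(15.999)
    = 108.099 + 18.144 + 47.997 = 174.240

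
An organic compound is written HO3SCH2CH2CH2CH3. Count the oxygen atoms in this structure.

3

Atom tally by fragment:
  HO3SCH2 → C:1 H:3 S:1 O:3
  CH2 → C:1 H:2
  CH2 → C:1 H:2
  CH3 → C:1 H:3
Element totals:
  C: 4
  H: 10
  O: 3
  S: 1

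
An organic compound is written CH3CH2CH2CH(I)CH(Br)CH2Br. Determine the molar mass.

369.87 g/mol

Atom tally by fragment:
  CH3 → C:1 H:3
  CH2 → C:1 H:2
  CH2 → C:1 H:2
  CH(I) → C:1 H:1 I:1
  CH(Br) → C:1 H:1 Br:1
  CH2Br → C:1 H:2 Br:1
Element totals:
  C: 6
  H: 11
  Br: 2
  I: 1
Molecular formula: C6H11Br2I.
  M = 6(12.011) + 11(1.008) + 2(79.904) + 126.904
    = 72.066 + 11.088 + 159.808 + 126.904 = 369.866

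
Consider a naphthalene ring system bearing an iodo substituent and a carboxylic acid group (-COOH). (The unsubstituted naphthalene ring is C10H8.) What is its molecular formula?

Atom tally by fragment:
  naphthalene ring system core → C:10 H:8
  (− 2 ring H displaced by substituents)
  + I → I:1
  + COOH → C:1 H:1 O:2
Element totals:
  C: 11
  H: 7
  I: 1
  O: 2

C11H7IO2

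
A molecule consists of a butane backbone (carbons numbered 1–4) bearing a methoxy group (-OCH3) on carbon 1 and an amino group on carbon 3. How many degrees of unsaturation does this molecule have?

0

Atom tally by fragment:
  CH3OCH2 → C:2 H:5 O:1
  CH2 → C:1 H:2
  CH(NH2) → C:1 H:3 N:1
  CH3 → C:1 H:3
Element totals:
  C: 5
  H: 13
  N: 1
  O: 1
Molecular formula: C5H13NO.
DoU = (2C + 2 + N − H − X) / 2 = (2·5 + 2 + 1 − 13 − 0) / 2 = 0.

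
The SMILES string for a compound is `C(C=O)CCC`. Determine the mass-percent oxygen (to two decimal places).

18.57%

Atom tally by fragment:
  OHCCH2 → C:2 H:3 O:1
  CH2 → C:1 H:2
  CH2 → C:1 H:2
  CH3 → C:1 H:3
Element totals:
  C: 5
  H: 10
  O: 1
Molecular formula: C5H10O.
Molar mass = 86.134 g/mol.
Mass from O: 1 × 15.999 = 15.999 g/mol.
%O = 15.999 / 86.134 × 100 = 18.57%.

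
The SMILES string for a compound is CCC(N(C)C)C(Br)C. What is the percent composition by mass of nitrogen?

7.22%

Atom tally by fragment:
  CH3 → C:1 H:3
  CH2 → C:1 H:2
  CH(N(CH3)2) → C:3 H:7 N:1
  CH(Br) → C:1 H:1 Br:1
  CH3 → C:1 H:3
Element totals:
  C: 7
  H: 16
  Br: 1
  N: 1
Molecular formula: C7H16BrN.
Molar mass = 194.116 g/mol.
Mass from N: 1 × 14.007 = 14.007 g/mol.
%N = 14.007 / 194.116 × 100 = 7.22%.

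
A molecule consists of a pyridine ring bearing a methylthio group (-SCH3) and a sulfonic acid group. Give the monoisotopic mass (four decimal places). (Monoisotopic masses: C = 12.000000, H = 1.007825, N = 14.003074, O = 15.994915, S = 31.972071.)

Atom tally by fragment:
  pyridine ring core → C:5 H:5 N:1
  (− 2 ring H displaced by substituents)
  + SCH3 → C:1 H:3 S:1
  + SO3H → S:1 O:3 H:1
Element totals:
  C: 6
  H: 7
  N: 1
  O: 3
  S: 2
Molecular formula: C6H7NO3S2.
  M = 6(12.0) + 7(1.007825) + 14.003074 + 3(15.994915) + 2(31.972071)
    = 72.000000 + 7.054775 + 14.003074 + 47.984745 + 63.944142 = 204.986736

204.9867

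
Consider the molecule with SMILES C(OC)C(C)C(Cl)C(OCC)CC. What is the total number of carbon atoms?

Atom tally by fragment:
  CH3OCH2 → C:2 H:5 O:1
  CH(CH3) → C:2 H:4
  CH(Cl) → C:1 H:1 Cl:1
  CH(OC2H5) → C:3 H:6 O:1
  CH2 → C:1 H:2
  CH3 → C:1 H:3
Element totals:
  C: 10
  H: 21
  Cl: 1
  O: 2

10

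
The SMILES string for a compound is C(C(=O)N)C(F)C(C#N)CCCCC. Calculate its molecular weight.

200.26 g/mol

Atom tally by fragment:
  H2NOCCH2 → C:2 H:4 O:1 N:1
  CH(F) → C:1 H:1 F:1
  CH(CN) → C:2 H:1 N:1
  CH2 → C:1 H:2
  CH2 → C:1 H:2
  CH2 → C:1 H:2
  CH2 → C:1 H:2
  CH3 → C:1 H:3
Element totals:
  C: 10
  H: 17
  F: 1
  N: 2
  O: 1
Molecular formula: C10H17FN2O.
  M = 10(12.011) + 17(1.008) + 18.998 + 2(14.007) + 15.999
    = 120.110 + 17.136 + 18.998 + 28.014 + 15.999 = 200.257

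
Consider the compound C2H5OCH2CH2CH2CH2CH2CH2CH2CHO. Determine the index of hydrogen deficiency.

1

Atom tally by fragment:
  C2H5OCH2 → C:3 H:7 O:1
  CH2 → C:1 H:2
  CH2 → C:1 H:2
  CH2 → C:1 H:2
  CH2 → C:1 H:2
  CH2 → C:1 H:2
  CH2CHO → C:2 H:3 O:1
Element totals:
  C: 10
  H: 20
  O: 2
Molecular formula: C10H20O2.
DoU = (2C + 2 + N − H − X) / 2 = (2·10 + 2 + 0 − 20 − 0) / 2 = 1.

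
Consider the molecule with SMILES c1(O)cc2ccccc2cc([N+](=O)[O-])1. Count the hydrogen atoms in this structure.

Atom tally by fragment:
  naphthalene ring system core → C:10 H:8
  (− 2 ring H displaced by substituents)
  + OH → O:1 H:1
  + NO2 → N:1 O:2
Element totals:
  C: 10
  H: 7
  N: 1
  O: 3

7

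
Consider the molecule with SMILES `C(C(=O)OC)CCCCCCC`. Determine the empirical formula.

C5H10O

Atom tally by fragment:
  CH3OOCCH2 → C:3 H:5 O:2
  CH2 → C:1 H:2
  CH2 → C:1 H:2
  CH2 → C:1 H:2
  CH2 → C:1 H:2
  CH2 → C:1 H:2
  CH2 → C:1 H:2
  CH3 → C:1 H:3
Element totals:
  C: 10
  H: 20
  O: 2
Molecular formula: C10H20O2.
gcd of subscripts = 2; dividing each by 2:
  C: 10/2 = 5
  H: 20/2 = 10
  O: 2/2 = 1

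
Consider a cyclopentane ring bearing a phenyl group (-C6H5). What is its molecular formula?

Atom tally by fragment:
  cyclopentane ring core → C:5 H:10
  (− 1 ring H displaced by substituents)
  + C6H5 → C:6 H:5
Element totals:
  C: 11
  H: 14

C11H14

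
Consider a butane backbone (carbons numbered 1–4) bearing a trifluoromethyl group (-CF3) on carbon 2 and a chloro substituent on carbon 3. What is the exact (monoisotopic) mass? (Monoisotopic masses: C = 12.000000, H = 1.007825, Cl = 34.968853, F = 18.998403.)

160.0267

Atom tally by fragment:
  CH3 → C:1 H:3
  CH(CF3) → C:2 H:1 F:3
  CH(Cl) → C:1 H:1 Cl:1
  CH3 → C:1 H:3
Element totals:
  C: 5
  H: 8
  Cl: 1
  F: 3
Molecular formula: C5H8ClF3.
  M = 5(12.0) + 8(1.007825) + 34.968853 + 3(18.998403)
    = 60.000000 + 8.062600 + 34.968853 + 56.995209 = 160.026662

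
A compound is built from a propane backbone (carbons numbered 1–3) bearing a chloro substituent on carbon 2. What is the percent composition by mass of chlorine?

45.14%

Atom tally by fragment:
  CH3 → C:1 H:3
  CH(Cl) → C:1 H:1 Cl:1
  CH3 → C:1 H:3
Element totals:
  C: 3
  H: 7
  Cl: 1
Molecular formula: C3H7Cl.
Molar mass = 78.539 g/mol.
Mass from Cl: 1 × 35.45 = 35.450 g/mol.
%Cl = 35.450 / 78.539 × 100 = 45.14%.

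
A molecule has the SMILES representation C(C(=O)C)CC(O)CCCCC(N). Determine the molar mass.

Atom tally by fragment:
  CH3COCH2 → C:3 H:5 O:1
  CH2 → C:1 H:2
  CH(OH) → C:1 H:2 O:1
  CH2 → C:1 H:2
  CH2 → C:1 H:2
  CH2 → C:1 H:2
  CH2 → C:1 H:2
  CH2NH2 → C:1 H:4 N:1
Element totals:
  C: 10
  H: 21
  N: 1
  O: 2
Molecular formula: C10H21NO2.
  M = 10(12.011) + 21(1.008) + 14.007 + 2(15.999)
    = 120.110 + 21.168 + 14.007 + 31.998 = 187.283

187.28 g/mol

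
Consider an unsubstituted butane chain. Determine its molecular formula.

Atom tally by fragment:
  CH3 → C:1 H:3
  CH2 → C:1 H:2
  CH2 → C:1 H:2
  CH3 → C:1 H:3
Element totals:
  C: 4
  H: 10

C4H10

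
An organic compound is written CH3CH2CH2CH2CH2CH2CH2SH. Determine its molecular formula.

C7H16S

Element totals:
  C: 7
  H: 16
  S: 1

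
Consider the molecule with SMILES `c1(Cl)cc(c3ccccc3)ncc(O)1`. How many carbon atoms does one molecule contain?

11

Atom tally by fragment:
  pyridine ring core → C:5 H:5 N:1
  (− 3 ring H displaced by substituents)
  + Cl → Cl:1
  + C6H5 → C:6 H:5
  + OH → O:1 H:1
Element totals:
  C: 11
  H: 8
  Cl: 1
  N: 1
  O: 1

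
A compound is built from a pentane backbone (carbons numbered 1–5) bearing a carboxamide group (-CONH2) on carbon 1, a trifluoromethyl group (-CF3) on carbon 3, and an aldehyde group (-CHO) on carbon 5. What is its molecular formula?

C8H12F3NO2

Atom tally by fragment:
  H2NOCCH2 → C:2 H:4 O:1 N:1
  CH2 → C:1 H:2
  CH(CF3) → C:2 H:1 F:3
  CH2 → C:1 H:2
  CH2CHO → C:2 H:3 O:1
Element totals:
  C: 8
  H: 12
  F: 3
  N: 1
  O: 2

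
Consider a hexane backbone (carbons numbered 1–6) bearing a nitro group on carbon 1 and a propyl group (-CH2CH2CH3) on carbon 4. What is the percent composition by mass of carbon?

Atom tally by fragment:
  O2NCH2 → C:1 H:2 N:1 O:2
  CH2 → C:1 H:2
  CH2 → C:1 H:2
  CH(CH2CH2CH3) → C:4 H:8
  CH2 → C:1 H:2
  CH3 → C:1 H:3
Element totals:
  C: 9
  H: 19
  N: 1
  O: 2
Molecular formula: C9H19NO2.
Molar mass = 173.256 g/mol.
Mass from C: 9 × 12.011 = 108.099 g/mol.
%C = 108.099 / 173.256 × 100 = 62.39%.

62.39%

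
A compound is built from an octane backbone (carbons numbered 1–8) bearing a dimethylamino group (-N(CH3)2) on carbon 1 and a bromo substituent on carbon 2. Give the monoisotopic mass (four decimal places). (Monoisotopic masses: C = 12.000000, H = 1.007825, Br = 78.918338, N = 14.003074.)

235.0936

Atom tally by fragment:
  (CH3)2NCH2 → C:3 H:8 N:1
  CH(Br) → C:1 H:1 Br:1
  CH2 → C:1 H:2
  CH2 → C:1 H:2
  CH2 → C:1 H:2
  CH2 → C:1 H:2
  CH2 → C:1 H:2
  CH3 → C:1 H:3
Element totals:
  C: 10
  H: 22
  Br: 1
  N: 1
Molecular formula: C10H22BrN.
  M = 10(12.0) + 22(1.007825) + 78.918338 + 14.003074
    = 120.000000 + 22.172150 + 78.918338 + 14.003074 = 235.093562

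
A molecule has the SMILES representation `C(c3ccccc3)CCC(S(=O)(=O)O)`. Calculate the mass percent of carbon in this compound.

Atom tally by fragment:
  C6H5CH2 → C:7 H:7
  CH2 → C:1 H:2
  CH2 → C:1 H:2
  CH2SO3H → C:1 H:3 S:1 O:3
Element totals:
  C: 10
  H: 14
  O: 3
  S: 1
Molecular formula: C10H14O3S.
Molar mass = 214.279 g/mol.
Mass from C: 10 × 12.011 = 120.110 g/mol.
%C = 120.110 / 214.279 × 100 = 56.05%.

56.05%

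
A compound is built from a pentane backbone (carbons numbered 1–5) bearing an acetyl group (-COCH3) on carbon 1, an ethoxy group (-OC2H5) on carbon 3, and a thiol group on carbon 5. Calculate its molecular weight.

Atom tally by fragment:
  CH3COCH2 → C:3 H:5 O:1
  CH2 → C:1 H:2
  CH(OC2H5) → C:3 H:6 O:1
  CH2 → C:1 H:2
  CH2SH → C:1 H:3 S:1
Element totals:
  C: 9
  H: 18
  O: 2
  S: 1
Molecular formula: C9H18O2S.
  M = 9(12.011) + 18(1.008) + 2(15.999) + 32.06
    = 108.099 + 18.144 + 31.998 + 32.060 = 190.301

190.30 g/mol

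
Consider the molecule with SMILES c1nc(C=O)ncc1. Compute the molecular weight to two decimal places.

108.10 g/mol

Atom tally by fragment:
  pyrimidine ring core → C:4 H:4 N:2
  (− 1 ring H displaced by substituents)
  + CHO → C:1 H:1 O:1
Element totals:
  C: 5
  H: 4
  N: 2
  O: 1
Molecular formula: C5H4N2O.
  M = 5(12.011) + 4(1.008) + 2(14.007) + 15.999
    = 60.055 + 4.032 + 28.014 + 15.999 = 108.100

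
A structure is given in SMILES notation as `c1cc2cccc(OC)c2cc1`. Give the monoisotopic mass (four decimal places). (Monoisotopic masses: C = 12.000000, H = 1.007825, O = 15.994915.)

Atom tally by fragment:
  naphthalene ring system core → C:10 H:8
  (− 1 ring H displaced by substituents)
  + OCH3 → C:1 H:3 O:1
Element totals:
  C: 11
  H: 10
  O: 1
Molecular formula: C11H10O.
  M = 11(12.0) + 10(1.007825) + 15.994915
    = 132.000000 + 10.078250 + 15.994915 = 158.073165

158.0732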